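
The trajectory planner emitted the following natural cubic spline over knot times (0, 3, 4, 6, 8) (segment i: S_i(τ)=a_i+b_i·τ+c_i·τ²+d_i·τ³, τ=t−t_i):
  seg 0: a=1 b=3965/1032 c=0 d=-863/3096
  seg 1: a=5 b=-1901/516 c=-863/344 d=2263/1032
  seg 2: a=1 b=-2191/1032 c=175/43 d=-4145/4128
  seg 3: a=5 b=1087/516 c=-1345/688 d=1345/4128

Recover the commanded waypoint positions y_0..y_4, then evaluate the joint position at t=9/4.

y_0 = S_0(0) = a_0 = 1
y_1 = S_1(0) = a_1 = 5
y_2 = S_2(0) = a_2 = 1
y_3 = S_3(0) = a_3 = 5
y_4 = S_3(2) = 4
t_q=9/4 is in segment 0 (τ=9/4); S_0(τ)=142433/22016

y_0=1 y_1=5 y_2=1 y_3=5 y_4=4
S(9/4) = 142433/22016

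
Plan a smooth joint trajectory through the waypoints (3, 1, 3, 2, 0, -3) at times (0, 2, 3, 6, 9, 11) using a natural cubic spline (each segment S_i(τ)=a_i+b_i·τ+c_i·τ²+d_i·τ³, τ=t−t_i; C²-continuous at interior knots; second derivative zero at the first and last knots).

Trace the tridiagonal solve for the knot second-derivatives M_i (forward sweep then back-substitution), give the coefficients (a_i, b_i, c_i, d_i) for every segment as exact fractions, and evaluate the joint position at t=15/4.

  seg 0: a=3 b=-3326/1559 c=0 d=1767/6236
  seg 1: a=1 b=1975/1559 c=5301/3118 d=-3015/3118
  seg 2: a=3 b=5507/3118 c=-1872/1559 d=14057/84186
  seg 3: a=2 b=-1450/1559 c=2825/9354 d=-6011/84186
  seg 4: a=0 b=-3261/3118 c=-531/1559 d=177/3118
S(15/4) = 742265/199552

Δ: Δ0=-1, Δ1=2, Δ2=-1/3, Δ3=-2/3, Δ4=-3/2
row 1: diag=6, rhs=18; c'=1/6, d'=3
row 2: denom=8−1·1/6=47/6; d'=(-14−1·3)/(47/6)=-102/47
row 3: denom=12−3·18/47=510/47; d'=(-2−3·-102/47)/(510/47)=106/255
row 4: denom=10−3·47/170=1559/170; d'=(-5−3·106/255)/(1559/170)=-1062/1559
back: M4=-1062/1559
back: M3=106/255−47/170·-1062/1559=2825/4677
back: M2=-102/47−18/47·2825/4677=-3744/1559
back: M1=3−1/6·-3744/1559=5301/1559
M: M0=0, M1=5301/1559, M2=-3744/1559, M3=2825/4677, M4=-1062/1559, M5=0
seg 0: a=3, c=M0/2=0, d=(M1−M0)/(6·2)=1767/6236, b=Δ0−h0·(2M0+M1)/6=-3326/1559
seg 1: a=1, c=M1/2=5301/3118, d=(M2−M1)/(6·1)=-3015/3118, b=Δ1−h1·(2M1+M2)/6=1975/1559
seg 2: a=3, c=M2/2=-1872/1559, d=(M3−M2)/(6·3)=14057/84186, b=Δ2−h2·(2M2+M3)/6=5507/3118
seg 3: a=2, c=M3/2=2825/9354, d=(M4−M3)/(6·3)=-6011/84186, b=Δ3−h3·(2M3+M4)/6=-1450/1559
seg 4: a=0, c=M4/2=-531/1559, d=(M5−M4)/(6·2)=177/3118, b=Δ4−h4·(2M4+M5)/6=-3261/3118
t_q=15/4 → seg 2, τ=3/4; S=3+5507/3118·τ+-1872/1559·τ²+14057/84186·τ³=742265/199552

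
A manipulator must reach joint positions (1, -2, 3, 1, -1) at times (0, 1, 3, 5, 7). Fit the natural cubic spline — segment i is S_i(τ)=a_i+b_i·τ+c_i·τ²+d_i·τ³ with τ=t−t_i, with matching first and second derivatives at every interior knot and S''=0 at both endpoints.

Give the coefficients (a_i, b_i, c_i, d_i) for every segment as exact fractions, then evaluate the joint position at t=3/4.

Δ: Δ0=-3, Δ1=5/2, Δ2=-1, Δ3=-1
row 1: diag=6, rhs=33; c'=1/3, d'=11/2
row 2: denom=8−2·1/3=22/3; d'=(-21−2·11/2)/(22/3)=-48/11
row 3: denom=8−2·3/11=82/11; d'=(0−2·-48/11)/(82/11)=48/41
back: M3=48/41
back: M2=-48/11−3/11·48/41=-192/41
back: M1=11/2−1/3·-192/41=579/82
M: M0=0, M1=579/82, M2=-192/41, M3=48/41, M4=0
seg 0: a=1, c=M0/2=0, d=(M1−M0)/(6·1)=193/164, b=Δ0−h0·(2M0+M1)/6=-685/164
seg 1: a=-2, c=M1/2=579/164, d=(M2−M1)/(6·2)=-321/328, b=Δ1−h1·(2M1+M2)/6=-53/82
seg 2: a=3, c=M2/2=-96/41, d=(M3−M2)/(6·2)=20/41, b=Δ2−h2·(2M2+M3)/6=71/41
seg 3: a=1, c=M3/2=24/41, d=(M4−M3)/(6·2)=-4/41, b=Δ3−h3·(2M3+M4)/6=-73/41
t_q=3/4 → seg 0, τ=3/4; S=1+-685/164·τ+0·τ²+193/164·τ³=-17173/10496

  seg 0: a=1 b=-685/164 c=0 d=193/164
  seg 1: a=-2 b=-53/82 c=579/164 d=-321/328
  seg 2: a=3 b=71/41 c=-96/41 d=20/41
  seg 3: a=1 b=-73/41 c=24/41 d=-4/41
S(3/4) = -17173/10496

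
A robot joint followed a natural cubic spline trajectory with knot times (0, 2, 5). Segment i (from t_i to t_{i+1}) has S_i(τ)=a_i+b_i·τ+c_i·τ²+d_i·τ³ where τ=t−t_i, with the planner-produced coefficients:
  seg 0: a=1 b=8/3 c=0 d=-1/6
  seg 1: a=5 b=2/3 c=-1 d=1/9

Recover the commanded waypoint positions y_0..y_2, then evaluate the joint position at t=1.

y_0=1 y_1=5 y_2=1
S(1) = 7/2

y_0 = S_0(0) = a_0 = 1
y_1 = S_1(0) = a_1 = 5
y_2 = S_1(3) = 1
t_q=1 is in segment 0 (τ=1); S_0(τ)=7/2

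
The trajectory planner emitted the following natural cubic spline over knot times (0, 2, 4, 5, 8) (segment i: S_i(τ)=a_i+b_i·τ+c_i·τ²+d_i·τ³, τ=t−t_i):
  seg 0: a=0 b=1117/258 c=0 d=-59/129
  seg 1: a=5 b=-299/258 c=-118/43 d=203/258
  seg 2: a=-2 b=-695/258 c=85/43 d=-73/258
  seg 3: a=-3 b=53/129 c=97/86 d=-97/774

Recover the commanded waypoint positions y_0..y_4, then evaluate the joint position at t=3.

y_0=0 y_1=5 y_2=-2 y_3=-3 y_4=5
S(3) = 81/43

y_0 = S_0(0) = a_0 = 0
y_1 = S_1(0) = a_1 = 5
y_2 = S_2(0) = a_2 = -2
y_3 = S_3(0) = a_3 = -3
y_4 = S_3(3) = 5
t_q=3 is in segment 1 (τ=1); S_1(τ)=81/43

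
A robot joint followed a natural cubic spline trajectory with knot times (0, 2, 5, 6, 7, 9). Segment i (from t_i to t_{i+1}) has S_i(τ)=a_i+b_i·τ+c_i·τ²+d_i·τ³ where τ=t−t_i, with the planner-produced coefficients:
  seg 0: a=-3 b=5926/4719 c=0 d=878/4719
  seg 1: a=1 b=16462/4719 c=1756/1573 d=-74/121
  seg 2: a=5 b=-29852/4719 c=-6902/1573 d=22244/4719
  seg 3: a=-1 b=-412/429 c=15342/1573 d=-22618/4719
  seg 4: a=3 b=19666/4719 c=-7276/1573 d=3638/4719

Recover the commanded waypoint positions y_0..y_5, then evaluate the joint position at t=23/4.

y_0 = S_0(0) = a_0 = -3
y_1 = S_1(0) = a_1 = 1
y_2 = S_2(0) = a_2 = 5
y_3 = S_3(0) = a_3 = -1
y_4 = S_4(0) = a_4 = 3
y_5 = S_4(2) = -1
t_q=23/4 is in segment 2 (τ=3/4); S_2(τ)=-5637/25168

y_0=-3 y_1=1 y_2=5 y_3=-1 y_4=3 y_5=-1
S(23/4) = -5637/25168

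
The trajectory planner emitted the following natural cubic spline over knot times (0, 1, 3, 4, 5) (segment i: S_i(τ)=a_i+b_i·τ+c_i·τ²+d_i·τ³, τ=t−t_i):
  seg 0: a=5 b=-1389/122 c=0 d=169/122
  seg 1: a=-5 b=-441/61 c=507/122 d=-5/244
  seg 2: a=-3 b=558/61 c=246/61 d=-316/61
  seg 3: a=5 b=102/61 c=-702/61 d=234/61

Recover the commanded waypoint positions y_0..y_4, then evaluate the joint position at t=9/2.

y_0=5 y_1=-5 y_2=-3 y_3=5 y_4=-1
S(9/2) = 839/244

y_0 = S_0(0) = a_0 = 5
y_1 = S_1(0) = a_1 = -5
y_2 = S_2(0) = a_2 = -3
y_3 = S_3(0) = a_3 = 5
y_4 = S_3(1) = -1
t_q=9/2 is in segment 3 (τ=1/2); S_3(τ)=839/244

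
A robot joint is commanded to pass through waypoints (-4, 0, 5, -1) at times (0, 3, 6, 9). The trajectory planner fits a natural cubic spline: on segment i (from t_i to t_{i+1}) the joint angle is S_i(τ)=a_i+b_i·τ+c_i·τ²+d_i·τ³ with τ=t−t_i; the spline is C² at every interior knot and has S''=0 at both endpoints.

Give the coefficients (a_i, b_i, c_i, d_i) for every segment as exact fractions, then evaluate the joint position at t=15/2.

  seg 0: a=-4 b=1 c=0 d=1/27
  seg 1: a=0 b=2 c=1/3 d=-4/27
  seg 2: a=5 b=0 c=-1 d=1/9
S(15/2) = 25/8

Δ: Δ0=4/3, Δ1=5/3, Δ2=-2
row 1: diag=12, rhs=2; c'=1/4, d'=1/6
row 2: denom=12−3·1/4=45/4; d'=(-22−3·1/6)/(45/4)=-2
back: M2=-2
back: M1=1/6−1/4·-2=2/3
M: M0=0, M1=2/3, M2=-2, M3=0
seg 0: a=-4, c=M0/2=0, d=(M1−M0)/(6·3)=1/27, b=Δ0−h0·(2M0+M1)/6=1
seg 1: a=0, c=M1/2=1/3, d=(M2−M1)/(6·3)=-4/27, b=Δ1−h1·(2M1+M2)/6=2
seg 2: a=5, c=M2/2=-1, d=(M3−M2)/(6·3)=1/9, b=Δ2−h2·(2M2+M3)/6=0
t_q=15/2 → seg 2, τ=3/2; S=5+0·τ+-1·τ²+1/9·τ³=25/8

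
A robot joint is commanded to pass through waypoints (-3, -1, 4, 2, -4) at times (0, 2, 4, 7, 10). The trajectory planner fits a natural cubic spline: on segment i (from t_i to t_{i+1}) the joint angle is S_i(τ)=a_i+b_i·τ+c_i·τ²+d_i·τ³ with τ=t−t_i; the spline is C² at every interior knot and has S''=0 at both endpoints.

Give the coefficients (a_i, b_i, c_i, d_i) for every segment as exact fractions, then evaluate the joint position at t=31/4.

Δ: Δ0=1, Δ1=5/2, Δ2=-2/3, Δ3=-2
row 1: diag=8, rhs=9; c'=1/4, d'=9/8
row 2: denom=10−2·1/4=19/2; d'=(-19−2·9/8)/(19/2)=-85/38
row 3: denom=12−3·6/19=210/19; d'=(-8−3·-85/38)/(210/19)=-7/60
back: M3=-7/60
back: M2=-85/38−6/19·-7/60=-11/5
back: M1=9/8−1/4·-11/5=67/40
M: M0=0, M1=67/40, M2=-11/5, M3=-7/60, M4=0
seg 0: a=-3, c=M0/2=0, d=(M1−M0)/(6·2)=67/480, b=Δ0−h0·(2M0+M1)/6=53/120
seg 1: a=-1, c=M1/2=67/80, d=(M2−M1)/(6·2)=-31/96, b=Δ1−h1·(2M1+M2)/6=127/60
seg 2: a=4, c=M2/2=-11/10, d=(M3−M2)/(6·3)=25/216, b=Δ2−h2·(2M2+M3)/6=191/120
seg 3: a=2, c=M3/2=-7/120, d=(M4−M3)/(6·3)=7/1080, b=Δ3−h3·(2M3+M4)/6=-113/60
t_q=31/4 → seg 3, τ=3/4; S=2+-113/60·τ+-7/120·τ²+7/1080·τ³=1427/2560

  seg 0: a=-3 b=53/120 c=0 d=67/480
  seg 1: a=-1 b=127/60 c=67/80 d=-31/96
  seg 2: a=4 b=191/120 c=-11/10 d=25/216
  seg 3: a=2 b=-113/60 c=-7/120 d=7/1080
S(31/4) = 1427/2560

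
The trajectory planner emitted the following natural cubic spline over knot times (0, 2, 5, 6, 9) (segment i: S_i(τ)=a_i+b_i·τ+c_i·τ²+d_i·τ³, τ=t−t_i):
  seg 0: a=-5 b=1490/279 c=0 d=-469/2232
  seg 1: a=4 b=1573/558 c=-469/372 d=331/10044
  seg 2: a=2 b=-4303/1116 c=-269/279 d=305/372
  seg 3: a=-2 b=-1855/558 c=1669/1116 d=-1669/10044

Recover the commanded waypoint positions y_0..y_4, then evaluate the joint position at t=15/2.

y_0=-5 y_1=4 y_2=2 y_3=-2 y_4=-3
S(15/2) = -4149/992

y_0 = S_0(0) = a_0 = -5
y_1 = S_1(0) = a_1 = 4
y_2 = S_2(0) = a_2 = 2
y_3 = S_3(0) = a_3 = -2
y_4 = S_3(3) = -3
t_q=15/2 is in segment 3 (τ=3/2); S_3(τ)=-4149/992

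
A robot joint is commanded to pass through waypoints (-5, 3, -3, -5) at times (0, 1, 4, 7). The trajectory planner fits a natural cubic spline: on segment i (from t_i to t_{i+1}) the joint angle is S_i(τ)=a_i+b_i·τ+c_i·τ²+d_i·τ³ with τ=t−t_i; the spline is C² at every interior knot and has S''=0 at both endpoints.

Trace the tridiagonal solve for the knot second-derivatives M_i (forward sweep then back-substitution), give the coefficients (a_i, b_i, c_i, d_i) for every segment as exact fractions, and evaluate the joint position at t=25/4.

  seg 0: a=-5 b=820/87 c=0 d=-124/87
  seg 1: a=3 b=448/87 c=-124/29 d=494/783
  seg 2: a=-3 b=-302/87 c=122/87 d=-122/783
S(25/4) = -5091/928

Δ: Δ0=8, Δ1=-2, Δ2=-2/3
row 1: diag=8, rhs=-60; c'=3/8, d'=-15/2
row 2: denom=12−3·3/8=87/8; d'=(8−3·-15/2)/(87/8)=244/87
back: M2=244/87
back: M1=-15/2−3/8·244/87=-248/29
M: M0=0, M1=-248/29, M2=244/87, M3=0
seg 0: a=-5, c=M0/2=0, d=(M1−M0)/(6·1)=-124/87, b=Δ0−h0·(2M0+M1)/6=820/87
seg 1: a=3, c=M1/2=-124/29, d=(M2−M1)/(6·3)=494/783, b=Δ1−h1·(2M1+M2)/6=448/87
seg 2: a=-3, c=M2/2=122/87, d=(M3−M2)/(6·3)=-122/783, b=Δ2−h2·(2M2+M3)/6=-302/87
t_q=25/4 → seg 2, τ=9/4; S=-3+-302/87·τ+122/87·τ²+-122/783·τ³=-5091/928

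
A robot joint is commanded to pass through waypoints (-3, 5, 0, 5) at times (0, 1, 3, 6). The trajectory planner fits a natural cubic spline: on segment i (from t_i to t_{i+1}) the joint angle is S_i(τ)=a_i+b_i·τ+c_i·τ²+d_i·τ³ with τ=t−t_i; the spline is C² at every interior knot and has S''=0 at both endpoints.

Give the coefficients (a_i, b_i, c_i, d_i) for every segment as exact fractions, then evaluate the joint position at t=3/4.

Δ: Δ0=8, Δ1=-5/2, Δ2=5/3
row 1: diag=6, rhs=-63; c'=1/3, d'=-21/2
row 2: denom=10−2·1/3=28/3; d'=(25−2·-21/2)/(28/3)=69/14
back: M2=69/14
back: M1=-21/2−1/3·69/14=-85/7
M: M0=0, M1=-85/7, M2=69/14, M3=0
seg 0: a=-3, c=M0/2=0, d=(M1−M0)/(6·1)=-85/42, b=Δ0−h0·(2M0+M1)/6=421/42
seg 1: a=5, c=M1/2=-85/14, d=(M2−M1)/(6·2)=239/168, b=Δ1−h1·(2M1+M2)/6=83/21
seg 2: a=0, c=M2/2=69/28, d=(M3−M2)/(6·3)=-23/84, b=Δ2−h2·(2M2+M3)/6=-137/42
t_q=3/4 → seg 0, τ=3/4; S=-3+421/42·τ+0·τ²+-85/42·τ³=469/128

  seg 0: a=-3 b=421/42 c=0 d=-85/42
  seg 1: a=5 b=83/21 c=-85/14 d=239/168
  seg 2: a=0 b=-137/42 c=69/28 d=-23/84
S(3/4) = 469/128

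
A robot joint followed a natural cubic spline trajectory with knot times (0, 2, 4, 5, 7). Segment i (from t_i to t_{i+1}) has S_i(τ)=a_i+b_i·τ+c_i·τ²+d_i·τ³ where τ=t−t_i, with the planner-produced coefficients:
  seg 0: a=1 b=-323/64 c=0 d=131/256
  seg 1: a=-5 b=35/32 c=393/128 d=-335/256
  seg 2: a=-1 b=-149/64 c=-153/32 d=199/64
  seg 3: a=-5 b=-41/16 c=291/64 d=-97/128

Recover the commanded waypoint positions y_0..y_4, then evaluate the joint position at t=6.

y_0=1 y_1=-5 y_2=-1 y_3=-5 y_4=2
S(6) = -483/128

y_0 = S_0(0) = a_0 = 1
y_1 = S_1(0) = a_1 = -5
y_2 = S_2(0) = a_2 = -1
y_3 = S_3(0) = a_3 = -5
y_4 = S_3(2) = 2
t_q=6 is in segment 3 (τ=1); S_3(τ)=-483/128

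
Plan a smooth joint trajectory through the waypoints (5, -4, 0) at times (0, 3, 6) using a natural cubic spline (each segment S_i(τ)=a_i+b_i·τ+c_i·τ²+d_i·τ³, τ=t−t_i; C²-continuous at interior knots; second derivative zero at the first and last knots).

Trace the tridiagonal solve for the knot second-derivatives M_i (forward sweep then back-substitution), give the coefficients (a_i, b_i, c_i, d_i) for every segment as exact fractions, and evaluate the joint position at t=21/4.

Δ: Δ0=-3, Δ1=4/3
row 1: diag=12, rhs=26; c'=1/4, d'=13/6
back: M1=13/6
M: M0=0, M1=13/6, M2=0
seg 0: a=5, c=M0/2=0, d=(M1−M0)/(6·3)=13/108, b=Δ0−h0·(2M0+M1)/6=-49/12
seg 1: a=-4, c=M1/2=13/12, d=(M2−M1)/(6·3)=-13/108, b=Δ1−h1·(2M1+M2)/6=-5/6
t_q=21/4 → seg 1, τ=9/4; S=-4+-5/6·τ+13/12·τ²+-13/108·τ³=-451/256

  seg 0: a=5 b=-49/12 c=0 d=13/108
  seg 1: a=-4 b=-5/6 c=13/12 d=-13/108
S(21/4) = -451/256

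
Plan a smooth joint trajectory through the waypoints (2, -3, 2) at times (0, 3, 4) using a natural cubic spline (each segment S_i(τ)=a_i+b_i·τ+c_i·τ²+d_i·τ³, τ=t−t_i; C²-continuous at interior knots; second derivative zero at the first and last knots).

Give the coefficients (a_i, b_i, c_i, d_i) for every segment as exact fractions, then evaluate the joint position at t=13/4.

  seg 0: a=2 b=-25/6 c=0 d=5/18
  seg 1: a=-3 b=10/3 c=5/2 d=-5/6
S(13/4) = -259/128

Δ: Δ0=-5/3, Δ1=5
row 1: diag=8, rhs=40; c'=1/8, d'=5
back: M1=5
M: M0=0, M1=5, M2=0
seg 0: a=2, c=M0/2=0, d=(M1−M0)/(6·3)=5/18, b=Δ0−h0·(2M0+M1)/6=-25/6
seg 1: a=-3, c=M1/2=5/2, d=(M2−M1)/(6·1)=-5/6, b=Δ1−h1·(2M1+M2)/6=10/3
t_q=13/4 → seg 1, τ=1/4; S=-3+10/3·τ+5/2·τ²+-5/6·τ³=-259/128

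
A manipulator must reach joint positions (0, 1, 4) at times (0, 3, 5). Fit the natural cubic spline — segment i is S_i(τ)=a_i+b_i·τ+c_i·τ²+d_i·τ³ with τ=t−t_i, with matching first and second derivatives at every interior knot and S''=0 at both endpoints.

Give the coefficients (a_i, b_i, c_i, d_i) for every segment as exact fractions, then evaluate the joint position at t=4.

  seg 0: a=0 b=-1/60 c=0 d=7/180
  seg 1: a=1 b=31/30 c=7/20 d=-7/120
S(4) = 93/40

Δ: Δ0=1/3, Δ1=3/2
row 1: diag=10, rhs=7; c'=1/5, d'=7/10
back: M1=7/10
M: M0=0, M1=7/10, M2=0
seg 0: a=0, c=M0/2=0, d=(M1−M0)/(6·3)=7/180, b=Δ0−h0·(2M0+M1)/6=-1/60
seg 1: a=1, c=M1/2=7/20, d=(M2−M1)/(6·2)=-7/120, b=Δ1−h1·(2M1+M2)/6=31/30
t_q=4 → seg 1, τ=1; S=1+31/30·τ+7/20·τ²+-7/120·τ³=93/40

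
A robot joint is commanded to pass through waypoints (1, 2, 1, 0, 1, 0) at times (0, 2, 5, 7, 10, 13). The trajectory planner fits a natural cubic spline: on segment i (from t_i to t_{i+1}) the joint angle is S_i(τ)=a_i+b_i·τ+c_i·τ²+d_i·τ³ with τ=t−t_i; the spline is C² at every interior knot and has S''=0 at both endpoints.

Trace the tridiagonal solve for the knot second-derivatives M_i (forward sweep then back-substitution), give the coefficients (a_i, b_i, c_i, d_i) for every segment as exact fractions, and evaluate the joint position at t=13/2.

Δ: Δ0=1/2, Δ1=-1/3, Δ2=-1/2, Δ3=1/3, Δ4=-1/3
row 1: diag=10, rhs=-5; c'=3/10, d'=-1/2
row 2: denom=10−3·3/10=91/10; d'=(-1−3·-1/2)/(91/10)=5/91
row 3: denom=10−2·20/91=870/91; d'=(5−2·5/91)/(870/91)=89/174
row 4: denom=12−3·91/290=3207/290; d'=(-4−3·89/174)/(3207/290)=-535/1069
back: M4=-535/1069
back: M3=89/174−91/290·-535/1069=2144/3207
back: M2=5/91−20/91·2144/3207=-295/3207
back: M1=-1/2−3/10·-295/3207=-505/1069
M: M0=0, M1=-505/1069, M2=-295/3207, M3=2144/3207, M4=-535/1069, M5=0
seg 0: a=1, c=M0/2=0, d=(M1−M0)/(6·2)=-505/12828, b=Δ0−h0·(2M0+M1)/6=4217/6414
seg 1: a=2, c=M1/2=-505/2138, d=(M2−M1)/(6·3)=610/28863, b=Δ1−h1·(2M1+M2)/6=1187/6414
seg 2: a=1, c=M2/2=-295/6414, d=(M3−M2)/(6·2)=271/4276, b=Δ2−h2·(2M2+M3)/6=-4243/6414
seg 3: a=0, c=M3/2=1072/3207, d=(M4−M3)/(6·3)=-3749/57726, b=Δ3−h3·(2M3+M4)/6=-545/6414
seg 4: a=1, c=M4/2=-535/2138, d=(M5−M4)/(6·3)=535/19242, b=Δ4−h4·(2M4+M5)/6=536/3207
t_q=13/2 → seg 2, τ=3/2; S=1+-4243/6414·τ+-295/6414·τ²+271/4276·τ³=4041/34208

  seg 0: a=1 b=4217/6414 c=0 d=-505/12828
  seg 1: a=2 b=1187/6414 c=-505/2138 d=610/28863
  seg 2: a=1 b=-4243/6414 c=-295/6414 d=271/4276
  seg 3: a=0 b=-545/6414 c=1072/3207 d=-3749/57726
  seg 4: a=1 b=536/3207 c=-535/2138 d=535/19242
S(13/2) = 4041/34208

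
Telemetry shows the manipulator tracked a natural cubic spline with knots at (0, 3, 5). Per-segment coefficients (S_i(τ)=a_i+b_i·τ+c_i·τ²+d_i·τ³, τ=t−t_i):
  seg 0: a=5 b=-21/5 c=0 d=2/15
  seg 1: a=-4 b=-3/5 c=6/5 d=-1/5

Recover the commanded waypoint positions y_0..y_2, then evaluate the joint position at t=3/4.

y_0=5 y_1=-4 y_2=-2
S(3/4) = 61/32

y_0 = S_0(0) = a_0 = 5
y_1 = S_1(0) = a_1 = -4
y_2 = S_1(2) = -2
t_q=3/4 is in segment 0 (τ=3/4); S_0(τ)=61/32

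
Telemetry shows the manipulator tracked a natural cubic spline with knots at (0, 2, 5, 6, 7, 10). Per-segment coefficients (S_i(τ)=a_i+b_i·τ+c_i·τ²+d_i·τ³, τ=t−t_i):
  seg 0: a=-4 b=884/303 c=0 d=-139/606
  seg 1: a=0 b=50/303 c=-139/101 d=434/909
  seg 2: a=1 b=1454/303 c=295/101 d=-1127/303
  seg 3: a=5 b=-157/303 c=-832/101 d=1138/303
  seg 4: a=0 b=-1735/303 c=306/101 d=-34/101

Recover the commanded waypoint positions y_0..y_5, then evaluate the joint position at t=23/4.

y_0=-4 y_1=0 y_2=1 y_3=5 y_4=0 y_5=1
S(23/4) = 30205/6464

y_0 = S_0(0) = a_0 = -4
y_1 = S_1(0) = a_1 = 0
y_2 = S_2(0) = a_2 = 1
y_3 = S_3(0) = a_3 = 5
y_4 = S_4(0) = a_4 = 0
y_5 = S_4(3) = 1
t_q=23/4 is in segment 2 (τ=3/4); S_2(τ)=30205/6464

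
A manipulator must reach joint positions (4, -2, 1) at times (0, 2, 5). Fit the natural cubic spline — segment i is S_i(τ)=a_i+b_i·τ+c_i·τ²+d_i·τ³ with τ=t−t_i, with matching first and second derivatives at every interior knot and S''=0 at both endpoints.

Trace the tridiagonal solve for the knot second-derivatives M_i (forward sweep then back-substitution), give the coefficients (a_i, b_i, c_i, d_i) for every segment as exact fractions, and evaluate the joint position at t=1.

  seg 0: a=4 b=-19/5 c=0 d=1/5
  seg 1: a=-2 b=-7/5 c=6/5 d=-2/15
S(1) = 2/5

Δ: Δ0=-3, Δ1=1
row 1: diag=10, rhs=24; c'=3/10, d'=12/5
back: M1=12/5
M: M0=0, M1=12/5, M2=0
seg 0: a=4, c=M0/2=0, d=(M1−M0)/(6·2)=1/5, b=Δ0−h0·(2M0+M1)/6=-19/5
seg 1: a=-2, c=M1/2=6/5, d=(M2−M1)/(6·3)=-2/15, b=Δ1−h1·(2M1+M2)/6=-7/5
t_q=1 → seg 0, τ=1; S=4+-19/5·τ+0·τ²+1/5·τ³=2/5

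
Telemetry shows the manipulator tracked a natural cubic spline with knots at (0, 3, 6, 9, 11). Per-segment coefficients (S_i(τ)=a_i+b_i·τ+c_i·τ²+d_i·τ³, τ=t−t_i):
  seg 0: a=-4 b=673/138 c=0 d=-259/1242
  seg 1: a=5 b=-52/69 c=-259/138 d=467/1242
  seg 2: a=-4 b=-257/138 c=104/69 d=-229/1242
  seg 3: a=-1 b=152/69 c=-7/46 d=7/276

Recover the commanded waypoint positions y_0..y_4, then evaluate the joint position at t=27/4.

y_0=-4 y_1=5 y_2=-4 y_3=-1 y_4=3
S(27/4) = -13621/2944

y_0 = S_0(0) = a_0 = -4
y_1 = S_1(0) = a_1 = 5
y_2 = S_2(0) = a_2 = -4
y_3 = S_3(0) = a_3 = -1
y_4 = S_3(2) = 3
t_q=27/4 is in segment 2 (τ=3/4); S_2(τ)=-13621/2944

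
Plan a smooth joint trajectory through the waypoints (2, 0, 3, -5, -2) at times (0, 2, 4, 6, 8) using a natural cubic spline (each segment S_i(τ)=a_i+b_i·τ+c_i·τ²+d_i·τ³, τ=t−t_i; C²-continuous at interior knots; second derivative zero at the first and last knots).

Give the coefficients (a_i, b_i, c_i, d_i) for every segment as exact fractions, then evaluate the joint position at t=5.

Δ: Δ0=-1, Δ1=3/2, Δ2=-4, Δ3=3/2
row 1: diag=8, rhs=15; c'=1/4, d'=15/8
row 2: denom=8−2·1/4=15/2; d'=(-33−2·15/8)/(15/2)=-49/10
row 3: denom=8−2·4/15=112/15; d'=(33−2·-49/10)/(112/15)=321/56
back: M3=321/56
back: M2=-49/10−4/15·321/56=-45/7
back: M1=15/8−1/4·-45/7=195/56
M: M0=0, M1=195/56, M2=-45/7, M3=321/56, M4=0
seg 0: a=2, c=M0/2=0, d=(M1−M0)/(6·2)=65/224, b=Δ0−h0·(2M0+M1)/6=-121/56
seg 1: a=0, c=M1/2=195/112, d=(M2−M1)/(6·2)=-185/224, b=Δ1−h1·(2M1+M2)/6=37/28
seg 2: a=3, c=M2/2=-45/14, d=(M3−M2)/(6·2)=227/224, b=Δ2−h2·(2M2+M3)/6=-13/8
seg 3: a=-5, c=M3/2=321/112, d=(M4−M3)/(6·2)=-107/224, b=Δ3−h3·(2M3+M4)/6=-65/28
t_q=5 → seg 2, τ=1; S=3+-13/8·τ+-45/14·τ²+227/224·τ³=-185/224

  seg 0: a=2 b=-121/56 c=0 d=65/224
  seg 1: a=0 b=37/28 c=195/112 d=-185/224
  seg 2: a=3 b=-13/8 c=-45/14 d=227/224
  seg 3: a=-5 b=-65/28 c=321/112 d=-107/224
S(5) = -185/224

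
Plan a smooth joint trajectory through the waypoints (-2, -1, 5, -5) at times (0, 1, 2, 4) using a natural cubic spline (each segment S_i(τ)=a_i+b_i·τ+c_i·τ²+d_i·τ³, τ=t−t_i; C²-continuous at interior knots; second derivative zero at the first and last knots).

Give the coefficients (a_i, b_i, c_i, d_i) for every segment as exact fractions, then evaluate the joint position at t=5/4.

  seg 0: a=-2 b=-18/23 c=0 d=41/23
  seg 1: a=-1 b=105/23 c=123/23 d=-90/23
  seg 2: a=5 b=81/23 c=-147/23 d=49/46
S(5/4) = 305/736

Δ: Δ0=1, Δ1=6, Δ2=-5
row 1: diag=4, rhs=30; c'=1/4, d'=15/2
row 2: denom=6−1·1/4=23/4; d'=(-66−1·15/2)/(23/4)=-294/23
back: M2=-294/23
back: M1=15/2−1/4·-294/23=246/23
M: M0=0, M1=246/23, M2=-294/23, M3=0
seg 0: a=-2, c=M0/2=0, d=(M1−M0)/(6·1)=41/23, b=Δ0−h0·(2M0+M1)/6=-18/23
seg 1: a=-1, c=M1/2=123/23, d=(M2−M1)/(6·1)=-90/23, b=Δ1−h1·(2M1+M2)/6=105/23
seg 2: a=5, c=M2/2=-147/23, d=(M3−M2)/(6·2)=49/46, b=Δ2−h2·(2M2+M3)/6=81/23
t_q=5/4 → seg 1, τ=1/4; S=-1+105/23·τ+123/23·τ²+-90/23·τ³=305/736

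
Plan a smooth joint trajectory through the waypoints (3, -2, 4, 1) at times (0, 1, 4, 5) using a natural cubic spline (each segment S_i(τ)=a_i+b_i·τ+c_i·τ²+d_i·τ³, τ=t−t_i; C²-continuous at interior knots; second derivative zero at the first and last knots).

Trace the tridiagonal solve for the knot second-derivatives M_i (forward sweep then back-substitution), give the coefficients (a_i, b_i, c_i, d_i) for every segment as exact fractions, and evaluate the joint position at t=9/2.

  seg 0: a=3 b=-346/55 c=0 d=71/55
  seg 1: a=-2 b=-133/55 c=213/55 d=-4/5
  seg 2: a=4 b=-43/55 c=-183/55 d=61/55
S(9/2) = 1283/440

Δ: Δ0=-5, Δ1=2, Δ2=-3
row 1: diag=8, rhs=42; c'=3/8, d'=21/4
row 2: denom=8−3·3/8=55/8; d'=(-30−3·21/4)/(55/8)=-366/55
back: M2=-366/55
back: M1=21/4−3/8·-366/55=426/55
M: M0=0, M1=426/55, M2=-366/55, M3=0
seg 0: a=3, c=M0/2=0, d=(M1−M0)/(6·1)=71/55, b=Δ0−h0·(2M0+M1)/6=-346/55
seg 1: a=-2, c=M1/2=213/55, d=(M2−M1)/(6·3)=-4/5, b=Δ1−h1·(2M1+M2)/6=-133/55
seg 2: a=4, c=M2/2=-183/55, d=(M3−M2)/(6·1)=61/55, b=Δ2−h2·(2M2+M3)/6=-43/55
t_q=9/2 → seg 2, τ=1/2; S=4+-43/55·τ+-183/55·τ²+61/55·τ³=1283/440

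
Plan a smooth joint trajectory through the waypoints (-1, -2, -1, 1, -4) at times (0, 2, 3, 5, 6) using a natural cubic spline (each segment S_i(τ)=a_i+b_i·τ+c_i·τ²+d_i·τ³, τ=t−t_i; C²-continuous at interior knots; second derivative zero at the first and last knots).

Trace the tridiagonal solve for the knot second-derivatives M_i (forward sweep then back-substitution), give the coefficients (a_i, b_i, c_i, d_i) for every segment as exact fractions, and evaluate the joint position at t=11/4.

Δ: Δ0=-1/2, Δ1=1, Δ2=1, Δ3=-5
row 1: diag=6, rhs=9; c'=1/6, d'=3/2
row 2: denom=6−1·1/6=35/6; d'=(0−1·3/2)/(35/6)=-9/35
row 3: denom=6−2·12/35=186/35; d'=(-36−2·-9/35)/(186/35)=-207/31
back: M3=-207/31
back: M2=-9/35−12/35·-207/31=63/31
back: M1=3/2−1/6·63/31=36/31
M: M0=0, M1=36/31, M2=63/31, M3=-207/31, M4=0
seg 0: a=-1, c=M0/2=0, d=(M1−M0)/(6·2)=3/31, b=Δ0−h0·(2M0+M1)/6=-55/62
seg 1: a=-2, c=M1/2=18/31, d=(M2−M1)/(6·1)=9/62, b=Δ1−h1·(2M1+M2)/6=17/62
seg 2: a=-1, c=M2/2=63/62, d=(M3−M2)/(6·2)=-45/62, b=Δ2−h2·(2M2+M3)/6=58/31
seg 3: a=1, c=M3/2=-207/62, d=(M4−M3)/(6·1)=69/62, b=Δ3−h3·(2M3+M4)/6=-86/31
t_q=11/4 → seg 1, τ=3/4; S=-2+17/62·τ+18/31·τ²+9/62·τ³=-5581/3968

  seg 0: a=-1 b=-55/62 c=0 d=3/31
  seg 1: a=-2 b=17/62 c=18/31 d=9/62
  seg 2: a=-1 b=58/31 c=63/62 d=-45/62
  seg 3: a=1 b=-86/31 c=-207/62 d=69/62
S(11/4) = -5581/3968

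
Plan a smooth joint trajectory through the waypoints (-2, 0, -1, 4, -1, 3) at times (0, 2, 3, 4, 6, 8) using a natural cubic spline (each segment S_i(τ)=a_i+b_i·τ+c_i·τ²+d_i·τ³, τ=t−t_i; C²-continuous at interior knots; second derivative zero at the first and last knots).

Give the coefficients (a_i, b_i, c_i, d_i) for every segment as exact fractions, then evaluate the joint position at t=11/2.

  seg 0: a=-2 b=1151/482 c=0 d=-669/1928
  seg 1: a=0 b=-428/241 c=-2007/964 d=2755/964
  seg 2: a=-1 b=2539/964 c=3129/482 d=-3977/964
  seg 3: a=4 b=781/241 c=-5673/964 d=1453/964
  seg 4: a=-1 b=-533/241 c=3045/964 d=-1015/1928
S(11/2) = 5453/7712

Δ: Δ0=1, Δ1=-1, Δ2=5, Δ3=-5/2, Δ4=2
row 1: diag=6, rhs=-12; c'=1/6, d'=-2
row 2: denom=4−1·1/6=23/6; d'=(36−1·-2)/(23/6)=228/23
row 3: denom=6−1·6/23=132/23; d'=(-45−1·228/23)/(132/23)=-421/44
row 4: denom=8−2·23/66=241/33; d'=(27−2·-421/44)/(241/33)=3045/482
back: M4=3045/482
back: M3=-421/44−23/66·3045/482=-5673/482
back: M2=228/23−6/23·-5673/482=3129/241
back: M1=-2−1/6·3129/241=-2007/482
M: M0=0, M1=-2007/482, M2=3129/241, M3=-5673/482, M4=3045/482, M5=0
seg 0: a=-2, c=M0/2=0, d=(M1−M0)/(6·2)=-669/1928, b=Δ0−h0·(2M0+M1)/6=1151/482
seg 1: a=0, c=M1/2=-2007/964, d=(M2−M1)/(6·1)=2755/964, b=Δ1−h1·(2M1+M2)/6=-428/241
seg 2: a=-1, c=M2/2=3129/482, d=(M3−M2)/(6·1)=-3977/964, b=Δ2−h2·(2M2+M3)/6=2539/964
seg 3: a=4, c=M3/2=-5673/964, d=(M4−M3)/(6·2)=1453/964, b=Δ3−h3·(2M3+M4)/6=781/241
seg 4: a=-1, c=M4/2=3045/964, d=(M5−M4)/(6·2)=-1015/1928, b=Δ4−h4·(2M4+M5)/6=-533/241
t_q=11/2 → seg 3, τ=3/2; S=4+781/241·τ+-5673/964·τ²+1453/964·τ³=5453/7712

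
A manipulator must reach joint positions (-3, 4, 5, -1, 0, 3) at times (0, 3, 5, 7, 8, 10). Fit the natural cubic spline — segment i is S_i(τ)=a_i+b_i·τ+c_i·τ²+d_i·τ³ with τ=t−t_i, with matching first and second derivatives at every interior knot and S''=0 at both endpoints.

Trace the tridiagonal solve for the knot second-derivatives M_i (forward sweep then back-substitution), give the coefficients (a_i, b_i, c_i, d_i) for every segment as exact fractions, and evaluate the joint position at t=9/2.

  seg 0: a=-3 b=18113/7260 c=0 d=-391/21780
  seg 1: a=4 b=7297/3630 c=-391/2420 d=-4309/14520
  seg 2: a=5 b=-3988/1815 c=-235/121 d=5593/7260
  seg 3: a=-1 b=-119/165 c=3243/1210 d=-3481/3630
  seg 4: a=0 b=6397/3630 c=-119/605 d=119/3630
S(9/2) = 43755/7744

Δ: Δ0=7/3, Δ1=1/2, Δ2=-3, Δ3=1, Δ4=3/2
row 1: diag=10, rhs=-11; c'=1/5, d'=-11/10
row 2: denom=8−2·1/5=38/5; d'=(-21−2·-11/10)/(38/5)=-47/19
row 3: denom=6−2·5/19=104/19; d'=(24−2·-47/19)/(104/19)=275/52
row 4: denom=6−1·19/104=605/104; d'=(3−1·275/52)/(605/104)=-238/605
back: M4=-238/605
back: M3=275/52−19/104·-238/605=3243/605
back: M2=-47/19−5/19·3243/605=-470/121
back: M1=-11/10−1/5·-470/121=-391/1210
M: M0=0, M1=-391/1210, M2=-470/121, M3=3243/605, M4=-238/605, M5=0
seg 0: a=-3, c=M0/2=0, d=(M1−M0)/(6·3)=-391/21780, b=Δ0−h0·(2M0+M1)/6=18113/7260
seg 1: a=4, c=M1/2=-391/2420, d=(M2−M1)/(6·2)=-4309/14520, b=Δ1−h1·(2M1+M2)/6=7297/3630
seg 2: a=5, c=M2/2=-235/121, d=(M3−M2)/(6·2)=5593/7260, b=Δ2−h2·(2M2+M3)/6=-3988/1815
seg 3: a=-1, c=M3/2=3243/1210, d=(M4−M3)/(6·1)=-3481/3630, b=Δ3−h3·(2M3+M4)/6=-119/165
seg 4: a=0, c=M4/2=-119/605, d=(M5−M4)/(6·2)=119/3630, b=Δ4−h4·(2M4+M5)/6=6397/3630
t_q=9/2 → seg 1, τ=3/2; S=4+7297/3630·τ+-391/2420·τ²+-4309/14520·τ³=43755/7744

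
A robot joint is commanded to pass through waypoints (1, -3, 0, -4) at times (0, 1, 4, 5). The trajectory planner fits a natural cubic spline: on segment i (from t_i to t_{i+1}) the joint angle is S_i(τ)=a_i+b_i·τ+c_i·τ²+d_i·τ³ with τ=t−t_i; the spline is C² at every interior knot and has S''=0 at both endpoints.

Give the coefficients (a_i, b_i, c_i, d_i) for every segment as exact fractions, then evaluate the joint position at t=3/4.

  seg 0: a=1 b=-5 c=0 d=1
  seg 1: a=-3 b=-2 c=3 d=-2/3
  seg 2: a=0 b=-2 c=-3 d=1
S(3/4) = -149/64

Δ: Δ0=-4, Δ1=1, Δ2=-4
row 1: diag=8, rhs=30; c'=3/8, d'=15/4
row 2: denom=8−3·3/8=55/8; d'=(-30−3·15/4)/(55/8)=-6
back: M2=-6
back: M1=15/4−3/8·-6=6
M: M0=0, M1=6, M2=-6, M3=0
seg 0: a=1, c=M0/2=0, d=(M1−M0)/(6·1)=1, b=Δ0−h0·(2M0+M1)/6=-5
seg 1: a=-3, c=M1/2=3, d=(M2−M1)/(6·3)=-2/3, b=Δ1−h1·(2M1+M2)/6=-2
seg 2: a=0, c=M2/2=-3, d=(M3−M2)/(6·1)=1, b=Δ2−h2·(2M2+M3)/6=-2
t_q=3/4 → seg 0, τ=3/4; S=1+-5·τ+0·τ²+1·τ³=-149/64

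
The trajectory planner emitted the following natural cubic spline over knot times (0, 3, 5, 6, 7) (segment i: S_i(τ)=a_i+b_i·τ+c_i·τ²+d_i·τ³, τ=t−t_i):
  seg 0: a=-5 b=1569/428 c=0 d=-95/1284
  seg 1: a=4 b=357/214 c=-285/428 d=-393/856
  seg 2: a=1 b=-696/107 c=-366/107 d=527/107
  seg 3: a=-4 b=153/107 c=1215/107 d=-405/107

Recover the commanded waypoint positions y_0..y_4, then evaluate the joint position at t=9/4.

y_0=-5 y_1=4 y_2=1 y_3=-4 y_4=5
S(9/4) = 65891/27392

y_0 = S_0(0) = a_0 = -5
y_1 = S_1(0) = a_1 = 4
y_2 = S_2(0) = a_2 = 1
y_3 = S_3(0) = a_3 = -4
y_4 = S_3(1) = 5
t_q=9/4 is in segment 0 (τ=9/4); S_0(τ)=65891/27392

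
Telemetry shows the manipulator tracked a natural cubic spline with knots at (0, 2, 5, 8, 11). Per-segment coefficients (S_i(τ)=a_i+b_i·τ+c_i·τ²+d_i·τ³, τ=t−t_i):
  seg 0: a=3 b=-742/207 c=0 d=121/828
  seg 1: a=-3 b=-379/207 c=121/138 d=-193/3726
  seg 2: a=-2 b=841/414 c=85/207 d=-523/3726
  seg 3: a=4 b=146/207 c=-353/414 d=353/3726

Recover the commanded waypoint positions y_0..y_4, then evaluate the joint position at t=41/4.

y_0 = S_0(0) = a_0 = 3
y_1 = S_1(0) = a_1 = -3
y_2 = S_2(0) = a_2 = -2
y_3 = S_3(0) = a_3 = 4
y_4 = S_3(3) = 1
t_q=41/4 is in segment 3 (τ=9/4); S_3(τ)=6917/2944

y_0=3 y_1=-3 y_2=-2 y_3=4 y_4=1
S(41/4) = 6917/2944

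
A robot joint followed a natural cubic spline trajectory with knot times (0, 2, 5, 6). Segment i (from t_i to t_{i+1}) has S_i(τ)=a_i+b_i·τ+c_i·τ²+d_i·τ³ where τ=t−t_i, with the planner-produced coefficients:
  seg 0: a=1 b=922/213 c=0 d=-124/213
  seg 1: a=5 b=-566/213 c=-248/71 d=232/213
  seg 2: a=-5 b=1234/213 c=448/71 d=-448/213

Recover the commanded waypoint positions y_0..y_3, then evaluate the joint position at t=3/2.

y_0=1 y_1=5 y_2=-5 y_3=5
S(3/2) = 785/142

y_0 = S_0(0) = a_0 = 1
y_1 = S_1(0) = a_1 = 5
y_2 = S_2(0) = a_2 = -5
y_3 = S_2(1) = 5
t_q=3/2 is in segment 0 (τ=3/2); S_0(τ)=785/142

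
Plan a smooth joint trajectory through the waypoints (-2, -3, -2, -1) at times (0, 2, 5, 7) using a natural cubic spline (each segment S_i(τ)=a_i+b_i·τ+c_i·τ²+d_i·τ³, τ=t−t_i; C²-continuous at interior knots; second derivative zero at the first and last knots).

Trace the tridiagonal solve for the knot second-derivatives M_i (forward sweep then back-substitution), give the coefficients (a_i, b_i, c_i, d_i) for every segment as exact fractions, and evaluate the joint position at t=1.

  seg 0: a=-2 b=-367/546 c=0 d=47/1092
  seg 1: a=-3 b=-85/546 c=47/182 d=-2/63
  seg 2: a=-2 b=293/546 c=-5/182 d=5/1092
S(1) = -957/364

Δ: Δ0=-1/2, Δ1=1/3, Δ2=1/2
row 1: diag=10, rhs=5; c'=3/10, d'=1/2
row 2: denom=10−3·3/10=91/10; d'=(1−3·1/2)/(91/10)=-5/91
back: M2=-5/91
back: M1=1/2−3/10·-5/91=47/91
M: M0=0, M1=47/91, M2=-5/91, M3=0
seg 0: a=-2, c=M0/2=0, d=(M1−M0)/(6·2)=47/1092, b=Δ0−h0·(2M0+M1)/6=-367/546
seg 1: a=-3, c=M1/2=47/182, d=(M2−M1)/(6·3)=-2/63, b=Δ1−h1·(2M1+M2)/6=-85/546
seg 2: a=-2, c=M2/2=-5/182, d=(M3−M2)/(6·2)=5/1092, b=Δ2−h2·(2M2+M3)/6=293/546
t_q=1 → seg 0, τ=1; S=-2+-367/546·τ+0·τ²+47/1092·τ³=-957/364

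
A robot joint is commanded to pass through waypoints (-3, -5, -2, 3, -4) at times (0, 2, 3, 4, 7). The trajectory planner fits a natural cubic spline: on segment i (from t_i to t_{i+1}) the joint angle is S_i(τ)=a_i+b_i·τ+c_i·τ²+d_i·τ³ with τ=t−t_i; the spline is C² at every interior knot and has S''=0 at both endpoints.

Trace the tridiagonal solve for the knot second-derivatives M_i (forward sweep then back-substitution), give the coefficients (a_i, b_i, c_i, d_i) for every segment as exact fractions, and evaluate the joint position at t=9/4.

Δ: Δ0=-1, Δ1=3, Δ2=5, Δ3=-7/3
row 1: diag=6, rhs=24; c'=1/6, d'=4
row 2: denom=4−1·1/6=23/6; d'=(12−1·4)/(23/6)=48/23
row 3: denom=8−1·6/23=178/23; d'=(-44−1·48/23)/(178/23)=-530/89
back: M3=-530/89
back: M2=48/23−6/23·-530/89=324/89
back: M1=4−1/6·324/89=302/89
M: M0=0, M1=302/89, M2=324/89, M3=-530/89, M4=0
seg 0: a=-3, c=M0/2=0, d=(M1−M0)/(6·2)=151/534, b=Δ0−h0·(2M0+M1)/6=-569/267
seg 1: a=-5, c=M1/2=151/89, d=(M2−M1)/(6·1)=11/267, b=Δ1−h1·(2M1+M2)/6=337/267
seg 2: a=-2, c=M2/2=162/89, d=(M3−M2)/(6·1)=-427/267, b=Δ2−h2·(2M2+M3)/6=1276/267
seg 3: a=3, c=M3/2=-265/89, d=(M4−M3)/(6·3)=265/801, b=Δ3−h3·(2M3+M4)/6=967/267
t_q=9/4 → seg 1, τ=1/4; S=-5+337/267·τ+151/89·τ²+11/267·τ³=-26075/5696

  seg 0: a=-3 b=-569/267 c=0 d=151/534
  seg 1: a=-5 b=337/267 c=151/89 d=11/267
  seg 2: a=-2 b=1276/267 c=162/89 d=-427/267
  seg 3: a=3 b=967/267 c=-265/89 d=265/801
S(9/4) = -26075/5696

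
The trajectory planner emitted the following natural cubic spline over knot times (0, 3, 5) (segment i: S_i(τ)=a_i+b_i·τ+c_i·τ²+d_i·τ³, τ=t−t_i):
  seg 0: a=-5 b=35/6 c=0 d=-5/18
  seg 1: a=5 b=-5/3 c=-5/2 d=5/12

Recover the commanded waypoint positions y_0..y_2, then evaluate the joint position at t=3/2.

y_0 = S_0(0) = a_0 = -5
y_1 = S_1(0) = a_1 = 5
y_2 = S_1(2) = -5
t_q=3/2 is in segment 0 (τ=3/2); S_0(τ)=45/16

y_0=-5 y_1=5 y_2=-5
S(3/2) = 45/16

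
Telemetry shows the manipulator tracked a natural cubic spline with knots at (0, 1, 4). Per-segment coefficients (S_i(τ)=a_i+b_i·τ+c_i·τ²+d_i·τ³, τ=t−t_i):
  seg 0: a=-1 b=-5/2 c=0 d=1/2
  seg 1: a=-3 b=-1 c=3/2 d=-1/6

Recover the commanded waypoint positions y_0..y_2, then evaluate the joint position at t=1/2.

y_0 = S_0(0) = a_0 = -1
y_1 = S_1(0) = a_1 = -3
y_2 = S_1(3) = 3
t_q=1/2 is in segment 0 (τ=1/2); S_0(τ)=-35/16

y_0=-1 y_1=-3 y_2=3
S(1/2) = -35/16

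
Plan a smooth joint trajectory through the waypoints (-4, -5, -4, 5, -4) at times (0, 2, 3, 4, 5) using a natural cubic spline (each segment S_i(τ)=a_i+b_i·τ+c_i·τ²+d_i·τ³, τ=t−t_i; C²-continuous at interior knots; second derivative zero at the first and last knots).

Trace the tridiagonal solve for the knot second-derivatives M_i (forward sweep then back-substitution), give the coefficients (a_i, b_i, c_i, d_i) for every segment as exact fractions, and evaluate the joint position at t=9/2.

Δ: Δ0=-1/2, Δ1=1, Δ2=9, Δ3=-9
row 1: diag=6, rhs=9; c'=1/6, d'=3/2
row 2: denom=4−1·1/6=23/6; d'=(48−1·3/2)/(23/6)=279/23
row 3: denom=4−1·6/23=86/23; d'=(-108−1·279/23)/(86/23)=-2763/86
back: M3=-2763/86
back: M2=279/23−6/23·-2763/86=882/43
back: M1=3/2−1/6·882/43=-165/86
M: M0=0, M1=-165/86, M2=882/43, M3=-2763/86, M4=0
seg 0: a=-4, c=M0/2=0, d=(M1−M0)/(6·2)=-55/344, b=Δ0−h0·(2M0+M1)/6=6/43
seg 1: a=-5, c=M1/2=-165/172, d=(M2−M1)/(6·1)=643/172, b=Δ1−h1·(2M1+M2)/6=-153/86
seg 2: a=-4, c=M2/2=441/43, d=(M3−M2)/(6·1)=-1509/172, b=Δ2−h2·(2M2+M3)/6=1293/172
seg 3: a=5, c=M3/2=-2763/172, d=(M4−M3)/(6·1)=921/172, b=Δ3−h3·(2M3+M4)/6=147/86
t_q=9/2 → seg 3, τ=1/2; S=5+147/86·τ+-2763/172·τ²+921/172·τ³=3451/1376

  seg 0: a=-4 b=6/43 c=0 d=-55/344
  seg 1: a=-5 b=-153/86 c=-165/172 d=643/172
  seg 2: a=-4 b=1293/172 c=441/43 d=-1509/172
  seg 3: a=5 b=147/86 c=-2763/172 d=921/172
S(9/2) = 3451/1376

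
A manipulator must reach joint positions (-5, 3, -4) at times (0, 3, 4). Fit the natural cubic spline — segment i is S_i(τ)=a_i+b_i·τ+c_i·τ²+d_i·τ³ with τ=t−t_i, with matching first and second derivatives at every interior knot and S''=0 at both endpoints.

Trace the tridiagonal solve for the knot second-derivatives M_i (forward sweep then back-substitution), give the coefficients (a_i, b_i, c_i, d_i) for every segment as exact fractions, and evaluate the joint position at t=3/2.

Δ: Δ0=8/3, Δ1=-7
row 1: diag=8, rhs=-58; c'=1/8, d'=-29/4
back: M1=-29/4
M: M0=0, M1=-29/4, M2=0
seg 0: a=-5, c=M0/2=0, d=(M1−M0)/(6·3)=-29/72, b=Δ0−h0·(2M0+M1)/6=151/24
seg 1: a=3, c=M1/2=-29/8, d=(M2−M1)/(6·1)=29/24, b=Δ1−h1·(2M1+M2)/6=-55/12
t_q=3/2 → seg 0, τ=3/2; S=-5+151/24·τ+0·τ²+-29/72·τ³=197/64

  seg 0: a=-5 b=151/24 c=0 d=-29/72
  seg 1: a=3 b=-55/12 c=-29/8 d=29/24
S(3/2) = 197/64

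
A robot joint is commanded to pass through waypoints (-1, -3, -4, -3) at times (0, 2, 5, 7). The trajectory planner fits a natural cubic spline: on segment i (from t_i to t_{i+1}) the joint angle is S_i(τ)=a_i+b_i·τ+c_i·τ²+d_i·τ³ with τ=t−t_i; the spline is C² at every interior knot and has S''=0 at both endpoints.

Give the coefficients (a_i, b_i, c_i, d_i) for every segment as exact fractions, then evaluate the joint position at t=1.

  seg 0: a=-1 b=-298/273 c=0 d=25/1092
  seg 1: a=-3 b=-223/273 c=25/182 d=1/126
  seg 2: a=-4 b=121/546 c=19/91 d=-19/546
S(1) = -753/364

Δ: Δ0=-1, Δ1=-1/3, Δ2=1/2
row 1: diag=10, rhs=4; c'=3/10, d'=2/5
row 2: denom=10−3·3/10=91/10; d'=(5−3·2/5)/(91/10)=38/91
back: M2=38/91
back: M1=2/5−3/10·38/91=25/91
M: M0=0, M1=25/91, M2=38/91, M3=0
seg 0: a=-1, c=M0/2=0, d=(M1−M0)/(6·2)=25/1092, b=Δ0−h0·(2M0+M1)/6=-298/273
seg 1: a=-3, c=M1/2=25/182, d=(M2−M1)/(6·3)=1/126, b=Δ1−h1·(2M1+M2)/6=-223/273
seg 2: a=-4, c=M2/2=19/91, d=(M3−M2)/(6·2)=-19/546, b=Δ2−h2·(2M2+M3)/6=121/546
t_q=1 → seg 0, τ=1; S=-1+-298/273·τ+0·τ²+25/1092·τ³=-753/364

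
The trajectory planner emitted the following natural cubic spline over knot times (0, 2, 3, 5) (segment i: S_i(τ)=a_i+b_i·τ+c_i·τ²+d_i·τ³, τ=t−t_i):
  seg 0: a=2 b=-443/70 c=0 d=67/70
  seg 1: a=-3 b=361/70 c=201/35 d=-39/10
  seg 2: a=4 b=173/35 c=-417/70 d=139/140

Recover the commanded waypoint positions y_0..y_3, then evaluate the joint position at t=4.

y_0 = S_0(0) = a_0 = 2
y_1 = S_1(0) = a_1 = -3
y_2 = S_2(0) = a_2 = 4
y_3 = S_2(2) = -2
t_q=4 is in segment 2 (τ=1); S_2(τ)=557/140

y_0=2 y_1=-3 y_2=4 y_3=-2
S(4) = 557/140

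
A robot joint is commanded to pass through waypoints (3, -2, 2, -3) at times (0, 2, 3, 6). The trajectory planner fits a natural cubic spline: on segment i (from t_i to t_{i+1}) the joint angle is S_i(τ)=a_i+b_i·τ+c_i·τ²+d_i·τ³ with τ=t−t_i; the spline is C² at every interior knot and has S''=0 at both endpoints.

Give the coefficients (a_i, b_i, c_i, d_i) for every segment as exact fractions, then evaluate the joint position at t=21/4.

  seg 0: a=3 b=-1397/282 c=0 d=173/282
  seg 1: a=-2 b=679/282 c=173/47 d=-589/282
  seg 2: a=2 b=494/141 c=-243/94 d=27/94
S(21/4) = 407/6016

Δ: Δ0=-5/2, Δ1=4, Δ2=-5/3
row 1: diag=6, rhs=39; c'=1/6, d'=13/2
row 2: denom=8−1·1/6=47/6; d'=(-34−1·13/2)/(47/6)=-243/47
back: M2=-243/47
back: M1=13/2−1/6·-243/47=346/47
M: M0=0, M1=346/47, M2=-243/47, M3=0
seg 0: a=3, c=M0/2=0, d=(M1−M0)/(6·2)=173/282, b=Δ0−h0·(2M0+M1)/6=-1397/282
seg 1: a=-2, c=M1/2=173/47, d=(M2−M1)/(6·1)=-589/282, b=Δ1−h1·(2M1+M2)/6=679/282
seg 2: a=2, c=M2/2=-243/94, d=(M3−M2)/(6·3)=27/94, b=Δ2−h2·(2M2+M3)/6=494/141
t_q=21/4 → seg 2, τ=9/4; S=2+494/141·τ+-243/94·τ²+27/94·τ³=407/6016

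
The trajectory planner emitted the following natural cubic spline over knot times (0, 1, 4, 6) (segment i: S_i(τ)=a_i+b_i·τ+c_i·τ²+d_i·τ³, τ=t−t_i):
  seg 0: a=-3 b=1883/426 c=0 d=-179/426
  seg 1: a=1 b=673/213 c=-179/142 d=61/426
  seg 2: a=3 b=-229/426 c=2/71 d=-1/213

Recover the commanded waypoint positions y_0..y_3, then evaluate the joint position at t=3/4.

y_0=-3 y_1=1 y_2=3 y_3=2
S(3/4) = 1253/9088

y_0 = S_0(0) = a_0 = -3
y_1 = S_1(0) = a_1 = 1
y_2 = S_2(0) = a_2 = 3
y_3 = S_2(2) = 2
t_q=3/4 is in segment 0 (τ=3/4); S_0(τ)=1253/9088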